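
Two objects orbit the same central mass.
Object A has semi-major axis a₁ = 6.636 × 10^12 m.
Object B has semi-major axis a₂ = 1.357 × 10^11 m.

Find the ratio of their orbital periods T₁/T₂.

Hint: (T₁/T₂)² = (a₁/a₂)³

From Kepler's third law, (T₁/T₂)² = (a₁/a₂)³, so T₁/T₂ = (a₁/a₂)^(3/2).
a₁/a₂ = 6.636e+12 / 1.357e+11 = 48.902.
T₁/T₂ = (48.902)^(3/2) ≈ 342.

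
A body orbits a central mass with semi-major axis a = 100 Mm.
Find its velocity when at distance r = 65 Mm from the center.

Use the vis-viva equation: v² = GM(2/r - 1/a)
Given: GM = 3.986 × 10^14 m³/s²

Convert to SI: a = 100 Mm = 1e+08 m; r = 65 Mm = 6.5e+07 m.
Vis-viva: v = √(GM · (2/r − 1/a)).
2/r − 1/a = 2/6.5e+07 − 1/1e+08 = 2.07692e-08 m⁻¹.
v = √(3.986e+14 · 2.07692e-08) m/s ≈ 2877 m/s = 2.877 km/s.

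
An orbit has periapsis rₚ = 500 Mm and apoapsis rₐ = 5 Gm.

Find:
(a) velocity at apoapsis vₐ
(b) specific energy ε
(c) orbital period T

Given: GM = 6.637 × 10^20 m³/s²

Convert to SI: rₚ = 500 Mm = 5e+08 m; rₐ = 5 Gm = 5e+09 m.
(a) With a = (rₚ + rₐ)/2 = 2.75e+09 m, vₐ = √(GM (2/rₐ − 1/a)) = √(6.637e+20 · (2/5e+09 − 1/2.75e+09)) m/s ≈ 1.554e+05 m/s
(b) With a = (rₚ + rₐ)/2 = 2.75e+09 m, ε = −GM/(2a) = −6.637e+20/(2 · 2.75e+09) J/kg ≈ -1.207e+11 J/kg
(c) With a = (rₚ + rₐ)/2 = 2.75e+09 m, T = 2π √(a³/GM) = 2π √((2.75e+09)³/6.637e+20) s ≈ 3.517e+04 s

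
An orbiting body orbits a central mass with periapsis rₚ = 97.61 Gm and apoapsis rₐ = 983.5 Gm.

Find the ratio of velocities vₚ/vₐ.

Convert to SI: rₚ = 97.61 Gm = 9.761e+10 m; rₐ = 983.5 Gm = 9.835e+11 m.
Conservation of angular momentum gives rₚvₚ = rₐvₐ, so vₚ/vₐ = rₐ/rₚ.
vₚ/vₐ = 9.835e+11 / 9.761e+10 ≈ 10.08.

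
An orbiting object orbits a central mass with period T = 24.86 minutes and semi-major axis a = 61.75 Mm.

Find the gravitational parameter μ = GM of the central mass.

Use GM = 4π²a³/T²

Convert to SI: T = 24.86 minutes = 1491.6 s; a = 61.75 Mm = 6.175e+07 m.
GM = 4π² · a³ / T².
GM = 4π² · (6.175e+07)³ / (1491.6)² m³/s² ≈ 4.178e+18 m³/s² = 4.178 × 10^18 m³/s².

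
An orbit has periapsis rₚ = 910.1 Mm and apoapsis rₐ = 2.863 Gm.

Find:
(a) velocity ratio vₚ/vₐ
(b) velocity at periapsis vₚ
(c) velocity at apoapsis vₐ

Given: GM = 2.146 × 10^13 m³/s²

Convert to SI: rₚ = 910.1 Mm = 9.101e+08 m; rₐ = 2.863 Gm = 2.863e+09 m.
(a) Conservation of angular momentum (rₚvₚ = rₐvₐ) gives vₚ/vₐ = rₐ/rₚ = 2.863e+09/9.101e+08 ≈ 3.146
(b) With a = (rₚ + rₐ)/2 = 1.88655e+09 m, vₚ = √(GM (2/rₚ − 1/a)) = √(2.146e+13 · (2/9.101e+08 − 1/1.88655e+09)) m/s ≈ 189.2 m/s
(c) With a = (rₚ + rₐ)/2 = 1.88655e+09 m, vₐ = √(GM (2/rₐ − 1/a)) = √(2.146e+13 · (2/2.863e+09 − 1/1.88655e+09)) m/s ≈ 60.13 m/s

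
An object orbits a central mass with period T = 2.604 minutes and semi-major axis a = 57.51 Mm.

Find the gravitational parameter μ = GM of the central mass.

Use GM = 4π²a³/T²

Convert to SI: T = 2.604 minutes = 156.24 s; a = 57.51 Mm = 5.751e+07 m.
GM = 4π² · a³ / T².
GM = 4π² · (5.751e+07)³ / (156.24)² m³/s² ≈ 3.076e+20 m³/s² = 3.076 × 10^20 m³/s².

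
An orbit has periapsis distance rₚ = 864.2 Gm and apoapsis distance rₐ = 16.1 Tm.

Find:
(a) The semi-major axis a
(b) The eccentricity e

Convert to SI: rₚ = 864.2 Gm = 8.642e+11 m; rₐ = 16.1 Tm = 1.61e+13 m.
(a) a = (rₚ + rₐ) / 2 = (8.642e+11 + 1.61e+13) / 2 ≈ 8.482e+12 m = 8.482 Tm.
(b) e = (rₐ − rₚ) / (rₐ + rₚ) = (1.61e+13 − 8.642e+11) / (1.61e+13 + 8.642e+11) ≈ 0.8981.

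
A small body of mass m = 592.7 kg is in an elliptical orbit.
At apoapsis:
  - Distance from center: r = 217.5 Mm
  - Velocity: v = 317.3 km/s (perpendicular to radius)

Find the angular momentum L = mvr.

Convert to SI: r = 217.5 Mm = 2.175e+08 m; v = 317.3 km/s = 317300 m/s.
Since v is perpendicular to r, L = m · v · r.
L = 592.7 · 317300 · 2.175e+08 kg·m²/s ≈ 4.09e+16 kg·m²/s.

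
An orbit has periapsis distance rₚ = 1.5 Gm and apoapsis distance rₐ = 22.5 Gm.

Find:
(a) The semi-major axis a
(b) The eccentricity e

Convert to SI: rₚ = 1.5 Gm = 1.5e+09 m; rₐ = 22.5 Gm = 2.25e+10 m.
(a) a = (rₚ + rₐ) / 2 = (1.5e+09 + 2.25e+10) / 2 ≈ 1.2e+10 m = 12 Gm.
(b) e = (rₐ − rₚ) / (rₐ + rₚ) = (2.25e+10 − 1.5e+09) / (2.25e+10 + 1.5e+09) ≈ 0.875.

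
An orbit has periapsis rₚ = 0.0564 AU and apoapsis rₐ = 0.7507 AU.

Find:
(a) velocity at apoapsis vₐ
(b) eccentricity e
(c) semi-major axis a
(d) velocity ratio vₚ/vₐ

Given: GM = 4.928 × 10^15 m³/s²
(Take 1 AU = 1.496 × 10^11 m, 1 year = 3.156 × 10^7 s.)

Convert to SI: rₚ = 0.0564 AU = 8.43744e+09 m; rₐ = 0.7507 AU = 1.12305e+11 m.
(a) With a = (rₚ + rₐ)/2 = 6.03711e+10 m, vₐ = √(GM (2/rₐ − 1/a)) = √(4.928e+15 · (2/1.12305e+11 − 1/6.03711e+10)) m/s ≈ 78.31 m/s
(b) e = (rₐ − rₚ)/(rₐ + rₚ) = (1.12305e+11 − 8.43744e+09)/(1.12305e+11 + 8.43744e+09) ≈ 0.8602
(c) a = (rₚ + rₐ)/2 = (8.43744e+09 + 1.12305e+11)/2 ≈ 6.037e+10 m
(d) Conservation of angular momentum (rₚvₚ = rₐvₐ) gives vₚ/vₐ = rₐ/rₚ = 1.12305e+11/8.43744e+09 ≈ 13.31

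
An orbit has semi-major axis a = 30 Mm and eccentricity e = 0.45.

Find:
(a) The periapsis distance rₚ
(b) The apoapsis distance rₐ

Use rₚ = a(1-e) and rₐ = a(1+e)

Convert to SI: a = 30 Mm = 3e+07 m.
(a) rₚ = a(1 − e) = 3e+07 · (1 − 0.45) = 3e+07 · 0.55 ≈ 1.65e+07 m = 16.5 Mm.
(b) rₐ = a(1 + e) = 3e+07 · (1 + 0.45) = 3e+07 · 1.45 ≈ 4.35e+07 m = 43.5 Mm.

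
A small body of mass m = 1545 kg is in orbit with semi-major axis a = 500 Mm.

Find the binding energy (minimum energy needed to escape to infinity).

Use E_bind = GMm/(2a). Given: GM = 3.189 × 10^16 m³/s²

Convert to SI: a = 500 Mm = 5e+08 m.
Total orbital energy is E = −GMm/(2a); binding energy is E_bind = −E = GMm/(2a).
E_bind = 3.189e+16 · 1545 / (2 · 5e+08) J ≈ 4.927e+10 J = 49.27 GJ.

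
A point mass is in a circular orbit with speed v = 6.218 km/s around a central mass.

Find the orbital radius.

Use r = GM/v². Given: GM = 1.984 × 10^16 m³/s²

Convert to SI: v = 6.218 km/s = 6218 m/s.
For a circular orbit, v² = GM / r, so r = GM / v².
r = 1.984e+16 / (6218)² m ≈ 5.131e+08 m = 513.1 Mm.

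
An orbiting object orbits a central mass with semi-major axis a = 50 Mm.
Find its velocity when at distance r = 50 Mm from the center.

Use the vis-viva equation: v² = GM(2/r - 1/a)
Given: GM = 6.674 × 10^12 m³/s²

Convert to SI: a = 50 Mm = 5e+07 m; r = 50 Mm = 5e+07 m.
Vis-viva: v = √(GM · (2/r − 1/a)).
2/r − 1/a = 2/5e+07 − 1/5e+07 = 2e-08 m⁻¹.
v = √(6.674e+12 · 2e-08) m/s ≈ 365.3 m/s = 365.3 m/s.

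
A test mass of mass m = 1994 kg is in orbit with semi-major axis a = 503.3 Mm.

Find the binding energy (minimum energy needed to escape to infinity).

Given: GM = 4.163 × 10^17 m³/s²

Convert to SI: a = 503.3 Mm = 5.033e+08 m.
Total orbital energy is E = −GMm/(2a); binding energy is E_bind = −E = GMm/(2a).
E_bind = 4.163e+17 · 1994 / (2 · 5.033e+08) J ≈ 8.247e+11 J = 824.7 GJ.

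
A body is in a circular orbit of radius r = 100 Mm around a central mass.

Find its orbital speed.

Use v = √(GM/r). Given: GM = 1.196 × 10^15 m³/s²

Convert to SI: r = 100 Mm = 1e+08 m.
For a circular orbit, gravity supplies the centripetal force, so v = √(GM / r).
v = √(1.196e+15 / 1e+08) m/s ≈ 3458 m/s = 3.458 km/s.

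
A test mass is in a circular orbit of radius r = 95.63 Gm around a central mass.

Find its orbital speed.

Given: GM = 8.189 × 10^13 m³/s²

Convert to SI: r = 95.63 Gm = 9.563e+10 m.
For a circular orbit, gravity supplies the centripetal force, so v = √(GM / r).
v = √(8.189e+13 / 9.563e+10) m/s ≈ 29.26 m/s = 29.26 m/s.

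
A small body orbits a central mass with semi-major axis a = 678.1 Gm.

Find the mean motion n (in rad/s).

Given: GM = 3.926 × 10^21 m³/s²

Convert to SI: a = 678.1 Gm = 6.781e+11 m.
n = √(GM / a³).
n = √(3.926e+21 / (6.781e+11)³) rad/s ≈ 1.122e-07 rad/s.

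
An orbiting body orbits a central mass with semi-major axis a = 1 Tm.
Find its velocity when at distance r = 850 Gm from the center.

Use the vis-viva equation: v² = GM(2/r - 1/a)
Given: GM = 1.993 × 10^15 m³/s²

Convert to SI: a = 1 Tm = 1e+12 m; r = 850 Gm = 8.5e+11 m.
Vis-viva: v = √(GM · (2/r − 1/a)).
2/r − 1/a = 2/8.5e+11 − 1/1e+12 = 1.35294e-12 m⁻¹.
v = √(1.993e+15 · 1.35294e-12) m/s ≈ 51.93 m/s = 51.93 m/s.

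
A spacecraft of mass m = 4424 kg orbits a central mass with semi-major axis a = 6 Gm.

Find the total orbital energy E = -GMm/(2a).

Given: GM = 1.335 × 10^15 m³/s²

Convert to SI: a = 6 Gm = 6e+09 m.
E = −GMm / (2a).
E = −1.335e+15 · 4424 / (2 · 6e+09) J ≈ -4.922e+08 J = -492.2 MJ.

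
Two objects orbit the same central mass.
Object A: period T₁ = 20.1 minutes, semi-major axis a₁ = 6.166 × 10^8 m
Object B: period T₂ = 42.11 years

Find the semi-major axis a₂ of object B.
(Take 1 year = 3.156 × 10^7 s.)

Convert to SI: T₁ = 20.1 minutes = 1206 s; T₂ = 42.11 years = 1.32899e+09 s.
Kepler's third law: (T₁/T₂)² = (a₁/a₂)³ ⇒ a₂ = a₁ · (T₂/T₁)^(2/3).
T₂/T₁ = 1.32899e+09 / 1206 = 1.10198e+06.
a₂ = 6.166e+08 · (1.10198e+06)^(2/3) m ≈ 6.578e+12 m = 6.578 × 10^12 m.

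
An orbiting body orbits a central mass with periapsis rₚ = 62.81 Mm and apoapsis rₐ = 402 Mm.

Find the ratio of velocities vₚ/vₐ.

Convert to SI: rₚ = 62.81 Mm = 6.281e+07 m; rₐ = 402 Mm = 4.02e+08 m.
Conservation of angular momentum gives rₚvₚ = rₐvₐ, so vₚ/vₐ = rₐ/rₚ.
vₚ/vₐ = 4.02e+08 / 6.281e+07 ≈ 6.4.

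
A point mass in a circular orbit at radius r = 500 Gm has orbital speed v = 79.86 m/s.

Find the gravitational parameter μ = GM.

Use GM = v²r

Convert to SI: r = 500 Gm = 5e+11 m.
For a circular orbit v² = GM/r, so GM = v² · r.
GM = (79.86)² · 5e+11 m³/s² ≈ 3.189e+15 m³/s² = 3.189 × 10^15 m³/s².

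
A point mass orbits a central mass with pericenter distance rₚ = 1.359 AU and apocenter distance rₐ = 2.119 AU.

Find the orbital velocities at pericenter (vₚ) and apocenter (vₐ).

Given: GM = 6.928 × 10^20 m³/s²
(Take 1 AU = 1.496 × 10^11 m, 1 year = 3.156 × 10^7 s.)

Convert to SI: rₚ = 1.359 AU = 2.03306e+11 m; rₐ = 2.119 AU = 3.17002e+11 m.
Use the vis-viva equation v² = GM(2/r − 1/a) with a = (rₚ + rₐ)/2 = (2.03306e+11 + 3.17002e+11)/2 = 2.60154e+11 m.
vₚ = √(GM · (2/rₚ − 1/a)) = √(6.928e+20 · (2/2.03306e+11 − 1/2.60154e+11)) m/s ≈ 6.444e+04 m/s = 13.59 AU/year.
vₐ = √(GM · (2/rₐ − 1/a)) = √(6.928e+20 · (2/3.17002e+11 − 1/2.60154e+11)) m/s ≈ 4.133e+04 m/s = 8.718 AU/year.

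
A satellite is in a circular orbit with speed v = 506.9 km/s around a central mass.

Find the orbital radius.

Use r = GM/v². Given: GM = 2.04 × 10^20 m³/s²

Convert to SI: v = 506.9 km/s = 506900 m/s.
For a circular orbit, v² = GM / r, so r = GM / v².
r = 2.04e+20 / (506900)² m ≈ 7.939e+08 m = 793.9 Mm.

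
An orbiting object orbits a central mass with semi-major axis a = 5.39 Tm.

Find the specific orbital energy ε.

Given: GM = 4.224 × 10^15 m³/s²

Convert to SI: a = 5.39 Tm = 5.39e+12 m.
ε = −GM / (2a).
ε = −4.224e+15 / (2 · 5.39e+12) J/kg ≈ -391.8 J/kg = -391.8 J/kg.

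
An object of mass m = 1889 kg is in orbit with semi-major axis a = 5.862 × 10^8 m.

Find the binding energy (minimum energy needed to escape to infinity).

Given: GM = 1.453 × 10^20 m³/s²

Total orbital energy is E = −GMm/(2a); binding energy is E_bind = −E = GMm/(2a).
E_bind = 1.453e+20 · 1889 / (2 · 5.862e+08) J ≈ 2.341e+14 J = 234.1 TJ.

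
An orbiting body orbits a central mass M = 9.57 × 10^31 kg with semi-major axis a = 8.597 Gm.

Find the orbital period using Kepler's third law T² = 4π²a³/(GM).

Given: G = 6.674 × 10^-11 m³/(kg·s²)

Convert to SI: a = 8.597 Gm = 8.597e+09 m.
GM = G · M = 6.674e-11 · 9.57e+31 = 6.38702e+21 m³/s².
Kepler's third law: T = 2π √(a³ / GM).
Substituting a = 8.597e+09 m and GM = 6.38702e+21 m³/s²:
T = 2π √((8.597e+09)³ / 6.38702e+21) s
T ≈ 6.267e+04 s = 17.41 hours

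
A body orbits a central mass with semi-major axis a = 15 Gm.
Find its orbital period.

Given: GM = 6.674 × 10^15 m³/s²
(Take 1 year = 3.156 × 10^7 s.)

Convert to SI: a = 15 Gm = 1.5e+10 m.
Kepler's third law: T = 2π √(a³ / GM).
Substituting a = 1.5e+10 m and GM = 6.674e+15 m³/s²:
T = 2π √((1.5e+10)³ / 6.674e+15) s
T ≈ 1.413e+08 s = 4.477 years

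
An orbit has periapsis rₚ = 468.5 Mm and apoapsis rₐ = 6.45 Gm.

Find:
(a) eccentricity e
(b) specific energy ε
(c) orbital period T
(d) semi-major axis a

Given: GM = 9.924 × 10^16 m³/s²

Convert to SI: rₚ = 468.5 Mm = 4.685e+08 m; rₐ = 6.45 Gm = 6.45e+09 m.
(a) e = (rₐ − rₚ)/(rₐ + rₚ) = (6.45e+09 − 4.685e+08)/(6.45e+09 + 4.685e+08) ≈ 0.8646
(b) With a = (rₚ + rₐ)/2 = 3.45925e+09 m, ε = −GM/(2a) = −9.924e+16/(2 · 3.45925e+09) J/kg ≈ -1.434e+07 J/kg
(c) With a = (rₚ + rₐ)/2 = 3.45925e+09 m, T = 2π √(a³/GM) = 2π √((3.45925e+09)³/9.924e+16) s ≈ 4.058e+06 s
(d) a = (rₚ + rₐ)/2 = (4.685e+08 + 6.45e+09)/2 ≈ 3.459e+09 m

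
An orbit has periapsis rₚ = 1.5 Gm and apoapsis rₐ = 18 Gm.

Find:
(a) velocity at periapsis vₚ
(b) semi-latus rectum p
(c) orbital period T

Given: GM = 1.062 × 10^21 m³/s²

Convert to SI: rₚ = 1.5 Gm = 1.5e+09 m; rₐ = 18 Gm = 1.8e+10 m.
(a) With a = (rₚ + rₐ)/2 = 9.75e+09 m, vₚ = √(GM (2/rₚ − 1/a)) = √(1.062e+21 · (2/1.5e+09 − 1/9.75e+09)) m/s ≈ 1.143e+06 m/s
(b) From a = (rₚ + rₐ)/2 = 9.75e+09 m and e = (rₐ − rₚ)/(rₐ + rₚ) = 0.846154, p = a(1 − e²) = 9.75e+09 · (1 − (0.846154)²) ≈ 2.769e+09 m
(c) With a = (rₚ + rₐ)/2 = 9.75e+09 m, T = 2π √(a³/GM) = 2π √((9.75e+09)³/1.062e+21) s ≈ 1.856e+05 s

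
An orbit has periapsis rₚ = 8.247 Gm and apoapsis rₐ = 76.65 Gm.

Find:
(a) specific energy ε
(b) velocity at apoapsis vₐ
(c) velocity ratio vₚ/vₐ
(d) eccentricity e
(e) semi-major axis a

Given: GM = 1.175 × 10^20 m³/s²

Convert to SI: rₚ = 8.247 Gm = 8.247e+09 m; rₐ = 76.65 Gm = 7.665e+10 m.
(a) With a = (rₚ + rₐ)/2 = 4.24485e+10 m, ε = −GM/(2a) = −1.175e+20/(2 · 4.24485e+10) J/kg ≈ -1.384e+09 J/kg
(b) With a = (rₚ + rₐ)/2 = 4.24485e+10 m, vₐ = √(GM (2/rₐ − 1/a)) = √(1.175e+20 · (2/7.665e+10 − 1/4.24485e+10)) m/s ≈ 1.726e+04 m/s
(c) Conservation of angular momentum (rₚvₚ = rₐvₐ) gives vₚ/vₐ = rₐ/rₚ = 7.665e+10/8.247e+09 ≈ 9.294
(d) e = (rₐ − rₚ)/(rₐ + rₚ) = (7.665e+10 − 8.247e+09)/(7.665e+10 + 8.247e+09) ≈ 0.8057
(e) a = (rₚ + rₐ)/2 = (8.247e+09 + 7.665e+10)/2 ≈ 4.245e+10 m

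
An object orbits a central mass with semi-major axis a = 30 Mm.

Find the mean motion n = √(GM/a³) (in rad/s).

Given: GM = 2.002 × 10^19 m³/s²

Convert to SI: a = 30 Mm = 3e+07 m.
n = √(GM / a³).
n = √(2.002e+19 / (3e+07)³) rad/s ≈ 0.02723 rad/s.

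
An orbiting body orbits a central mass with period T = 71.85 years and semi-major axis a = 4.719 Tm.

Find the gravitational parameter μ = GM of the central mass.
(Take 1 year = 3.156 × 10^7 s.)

Convert to SI: T = 71.85 years = 2.26759e+09 s; a = 4.719 Tm = 4.719e+12 m.
GM = 4π² · a³ / T².
GM = 4π² · (4.719e+12)³ / (2.26759e+09)² m³/s² ≈ 8.068e+20 m³/s² = 8.068 × 10^20 m³/s².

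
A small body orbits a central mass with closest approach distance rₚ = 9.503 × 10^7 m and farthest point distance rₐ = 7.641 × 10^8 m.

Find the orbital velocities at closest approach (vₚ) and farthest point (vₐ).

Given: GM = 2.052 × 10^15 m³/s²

Use the vis-viva equation v² = GM(2/r − 1/a) with a = (rₚ + rₐ)/2 = (9.503e+07 + 7.641e+08)/2 = 4.29565e+08 m.
vₚ = √(GM · (2/rₚ − 1/a)) = √(2.052e+15 · (2/9.503e+07 − 1/4.29565e+08)) m/s ≈ 6198 m/s = 6.198 km/s.
vₐ = √(GM · (2/rₐ − 1/a)) = √(2.052e+15 · (2/7.641e+08 − 1/4.29565e+08)) m/s ≈ 770.8 m/s = 770.8 m/s.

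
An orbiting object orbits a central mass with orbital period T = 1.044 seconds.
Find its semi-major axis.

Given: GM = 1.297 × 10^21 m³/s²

Invert Kepler's third law: a = (GM · T² / (4π²))^(1/3).
Substituting T = 1.044 s and GM = 1.297e+21 m³/s²:
a = (1.297e+21 · (1.044)² / (4π²))^(1/3) m
a ≈ 3.296e+06 m = 3.296 × 10^6 m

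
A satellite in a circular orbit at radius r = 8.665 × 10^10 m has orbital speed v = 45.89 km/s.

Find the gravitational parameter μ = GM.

Convert to SI: v = 45.89 km/s = 45890 m/s.
For a circular orbit v² = GM/r, so GM = v² · r.
GM = (45890)² · 8.665e+10 m³/s² ≈ 1.825e+20 m³/s² = 1.825 × 10^20 m³/s².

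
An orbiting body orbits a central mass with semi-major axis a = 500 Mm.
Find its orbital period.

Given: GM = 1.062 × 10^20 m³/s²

Convert to SI: a = 500 Mm = 5e+08 m.
Kepler's third law: T = 2π √(a³ / GM).
Substituting a = 5e+08 m and GM = 1.062e+20 m³/s²:
T = 2π √((5e+08)³ / 1.062e+20) s
T ≈ 6817 s = 1.894 hours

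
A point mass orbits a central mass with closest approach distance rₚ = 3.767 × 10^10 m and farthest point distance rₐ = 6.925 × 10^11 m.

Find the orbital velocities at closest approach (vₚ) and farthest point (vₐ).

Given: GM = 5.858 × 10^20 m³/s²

Use the vis-viva equation v² = GM(2/r − 1/a) with a = (rₚ + rₐ)/2 = (3.767e+10 + 6.925e+11)/2 = 3.65085e+11 m.
vₚ = √(GM · (2/rₚ − 1/a)) = √(5.858e+20 · (2/3.767e+10 − 1/3.65085e+11)) m/s ≈ 1.717e+05 m/s = 171.7 km/s.
vₐ = √(GM · (2/rₐ − 1/a)) = √(5.858e+20 · (2/6.925e+11 − 1/3.65085e+11)) m/s ≈ 9343 m/s = 9.343 km/s.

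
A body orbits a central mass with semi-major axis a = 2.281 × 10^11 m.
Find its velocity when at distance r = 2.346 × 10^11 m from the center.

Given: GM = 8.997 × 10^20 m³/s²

Vis-viva: v = √(GM · (2/r − 1/a)).
2/r − 1/a = 2/2.346e+11 − 1/2.281e+11 = 4.14111e-12 m⁻¹.
v = √(8.997e+20 · 4.14111e-12) m/s ≈ 6.104e+04 m/s = 61.04 km/s.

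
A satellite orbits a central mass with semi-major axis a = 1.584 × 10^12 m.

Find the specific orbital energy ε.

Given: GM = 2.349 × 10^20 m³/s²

ε = −GM / (2a).
ε = −2.349e+20 / (2 · 1.584e+12) J/kg ≈ -7.415e+07 J/kg = -74.15 MJ/kg.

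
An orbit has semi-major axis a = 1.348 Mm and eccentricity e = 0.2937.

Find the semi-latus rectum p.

Convert to SI: a = 1.348 Mm = 1.348e+06 m.
p = a (1 − e²).
p = 1.348e+06 · (1 − (0.2937)²) = 1.348e+06 · 0.91374 ≈ 1.232e+06 m = 1.232 Mm.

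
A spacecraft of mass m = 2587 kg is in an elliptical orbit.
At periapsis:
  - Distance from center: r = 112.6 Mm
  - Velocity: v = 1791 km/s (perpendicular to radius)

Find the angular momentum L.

Convert to SI: r = 112.6 Mm = 1.126e+08 m; v = 1791 km/s = 1.791e+06 m/s.
Since v is perpendicular to r, L = m · v · r.
L = 2587 · 1.791e+06 · 1.126e+08 kg·m²/s ≈ 5.217e+17 kg·m²/s.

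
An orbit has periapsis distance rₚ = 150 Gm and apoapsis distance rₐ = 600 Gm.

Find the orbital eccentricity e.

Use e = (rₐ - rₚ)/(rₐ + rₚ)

Convert to SI: rₚ = 150 Gm = 1.5e+11 m; rₐ = 600 Gm = 6e+11 m.
e = (rₐ − rₚ) / (rₐ + rₚ).
e = (6e+11 − 1.5e+11) / (6e+11 + 1.5e+11) = 4.5e+11 / 7.5e+11 ≈ 0.6.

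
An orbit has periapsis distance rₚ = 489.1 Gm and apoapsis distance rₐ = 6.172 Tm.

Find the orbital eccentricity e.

Convert to SI: rₚ = 489.1 Gm = 4.891e+11 m; rₐ = 6.172 Tm = 6.172e+12 m.
e = (rₐ − rₚ) / (rₐ + rₚ).
e = (6.172e+12 − 4.891e+11) / (6.172e+12 + 4.891e+11) = 5.6829e+12 / 6.6611e+12 ≈ 0.8531.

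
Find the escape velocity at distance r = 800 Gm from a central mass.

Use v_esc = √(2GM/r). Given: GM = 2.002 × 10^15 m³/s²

Convert to SI: r = 800 Gm = 8e+11 m.
Escape velocity comes from setting total energy to zero: ½v² − GM/r = 0 ⇒ v_esc = √(2GM / r).
v_esc = √(2 · 2.002e+15 / 8e+11) m/s ≈ 70.75 m/s = 70.75 m/s.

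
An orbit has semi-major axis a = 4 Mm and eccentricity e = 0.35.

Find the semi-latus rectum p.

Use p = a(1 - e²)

Convert to SI: a = 4 Mm = 4e+06 m.
p = a (1 − e²).
p = 4e+06 · (1 − (0.35)²) = 4e+06 · 0.8775 ≈ 3.51e+06 m = 3.51 Mm.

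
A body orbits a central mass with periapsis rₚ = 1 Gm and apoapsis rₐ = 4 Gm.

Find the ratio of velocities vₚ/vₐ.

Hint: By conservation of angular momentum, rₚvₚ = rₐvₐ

Convert to SI: rₚ = 1 Gm = 1e+09 m; rₐ = 4 Gm = 4e+09 m.
Conservation of angular momentum gives rₚvₚ = rₐvₐ, so vₚ/vₐ = rₐ/rₚ.
vₚ/vₐ = 4e+09 / 1e+09 ≈ 4.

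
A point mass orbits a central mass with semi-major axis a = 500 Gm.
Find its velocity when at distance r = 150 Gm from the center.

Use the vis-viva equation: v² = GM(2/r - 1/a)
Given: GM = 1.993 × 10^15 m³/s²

Convert to SI: a = 500 Gm = 5e+11 m; r = 150 Gm = 1.5e+11 m.
Vis-viva: v = √(GM · (2/r − 1/a)).
2/r − 1/a = 2/1.5e+11 − 1/5e+11 = 1.13333e-11 m⁻¹.
v = √(1.993e+15 · 1.13333e-11) m/s ≈ 150.3 m/s = 150.3 m/s.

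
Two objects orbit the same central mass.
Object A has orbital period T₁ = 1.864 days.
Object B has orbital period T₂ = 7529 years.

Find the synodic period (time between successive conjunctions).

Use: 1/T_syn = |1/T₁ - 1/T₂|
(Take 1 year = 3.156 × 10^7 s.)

Convert to SI: T₁ = 1.864 days = 161050 s; T₂ = 7529 years = 2.37615e+11 s.
T_syn = |T₁ · T₂ / (T₁ − T₂)|.
T_syn = |161050 · 2.37615e+11 / (161050 − 2.37615e+11)| s ≈ 1.61e+05 s = 1.864 days.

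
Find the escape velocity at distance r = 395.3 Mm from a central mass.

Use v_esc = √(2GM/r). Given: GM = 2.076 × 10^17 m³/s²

Convert to SI: r = 395.3 Mm = 3.953e+08 m.
Escape velocity comes from setting total energy to zero: ½v² − GM/r = 0 ⇒ v_esc = √(2GM / r).
v_esc = √(2 · 2.076e+17 / 3.953e+08) m/s ≈ 3.241e+04 m/s = 32.41 km/s.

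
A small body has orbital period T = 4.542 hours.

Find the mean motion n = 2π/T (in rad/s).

Convert to SI: T = 4.542 hours = 16351.2 s.
n = 2π / T.
n = 2π / 16351.2 s ≈ 0.0003843 rad/s.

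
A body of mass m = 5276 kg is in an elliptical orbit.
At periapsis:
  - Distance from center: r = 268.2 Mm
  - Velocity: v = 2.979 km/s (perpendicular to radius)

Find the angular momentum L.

Convert to SI: r = 268.2 Mm = 2.682e+08 m; v = 2.979 km/s = 2979 m/s.
Since v is perpendicular to r, L = m · v · r.
L = 5276 · 2979 · 2.682e+08 kg·m²/s ≈ 4.215e+15 kg·m²/s.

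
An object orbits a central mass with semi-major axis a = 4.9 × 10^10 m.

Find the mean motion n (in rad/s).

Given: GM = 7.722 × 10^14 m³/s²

n = √(GM / a³).
n = √(7.722e+14 / (4.9e+10)³) rad/s ≈ 2.562e-09 rad/s.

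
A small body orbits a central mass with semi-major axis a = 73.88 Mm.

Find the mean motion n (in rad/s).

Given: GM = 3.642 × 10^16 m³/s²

Convert to SI: a = 73.88 Mm = 7.388e+07 m.
n = √(GM / a³).
n = √(3.642e+16 / (7.388e+07)³) rad/s ≈ 0.0003005 rad/s.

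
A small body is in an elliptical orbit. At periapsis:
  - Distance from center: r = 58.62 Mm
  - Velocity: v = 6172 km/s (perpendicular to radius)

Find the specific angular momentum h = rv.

Convert to SI: r = 58.62 Mm = 5.862e+07 m; v = 6172 km/s = 6.172e+06 m/s.
With v perpendicular to r, h = r · v.
h = 5.862e+07 · 6.172e+06 m²/s ≈ 3.618e+14 m²/s.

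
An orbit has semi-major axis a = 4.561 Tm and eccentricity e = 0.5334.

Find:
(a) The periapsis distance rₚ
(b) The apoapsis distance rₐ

Convert to SI: a = 4.561 Tm = 4.561e+12 m.
(a) rₚ = a(1 − e) = 4.561e+12 · (1 − 0.5334) = 4.561e+12 · 0.4666 ≈ 2.128e+12 m = 2.128 Tm.
(b) rₐ = a(1 + e) = 4.561e+12 · (1 + 0.5334) = 4.561e+12 · 1.5334 ≈ 6.994e+12 m = 6.994 Tm.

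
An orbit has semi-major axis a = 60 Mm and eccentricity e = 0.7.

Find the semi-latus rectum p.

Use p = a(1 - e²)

Convert to SI: a = 60 Mm = 6e+07 m.
p = a (1 − e²).
p = 6e+07 · (1 − (0.7)²) = 6e+07 · 0.51 ≈ 3.06e+07 m = 30.6 Mm.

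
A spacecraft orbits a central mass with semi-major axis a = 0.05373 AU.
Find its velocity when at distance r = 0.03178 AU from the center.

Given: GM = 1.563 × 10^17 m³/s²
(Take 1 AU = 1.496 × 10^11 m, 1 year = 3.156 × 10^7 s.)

Convert to SI: a = 0.05373 AU = 8.03801e+09 m; r = 0.03178 AU = 4.75429e+09 m.
Vis-viva: v = √(GM · (2/r − 1/a)).
2/r − 1/a = 2/4.75429e+09 − 1/8.03801e+09 = 2.96264e-10 m⁻¹.
v = √(1.563e+17 · 2.96264e-10) m/s ≈ 6805 m/s = 1.436 AU/year.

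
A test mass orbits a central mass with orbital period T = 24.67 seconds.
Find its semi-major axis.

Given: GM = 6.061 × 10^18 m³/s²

Invert Kepler's third law: a = (GM · T² / (4π²))^(1/3).
Substituting T = 24.67 s and GM = 6.061e+18 m³/s²:
a = (6.061e+18 · (24.67)² / (4π²))^(1/3) m
a ≈ 4.538e+06 m = 4.538 × 10^6 m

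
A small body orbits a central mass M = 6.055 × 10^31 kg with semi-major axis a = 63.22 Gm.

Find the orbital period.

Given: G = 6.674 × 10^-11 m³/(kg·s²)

Convert to SI: a = 63.22 Gm = 6.322e+10 m.
GM = G · M = 6.674e-11 · 6.055e+31 = 4.04111e+21 m³/s².
Kepler's third law: T = 2π √(a³ / GM).
Substituting a = 6.322e+10 m and GM = 4.04111e+21 m³/s²:
T = 2π √((6.322e+10)³ / 4.04111e+21) s
T ≈ 1.571e+06 s = 18.18 days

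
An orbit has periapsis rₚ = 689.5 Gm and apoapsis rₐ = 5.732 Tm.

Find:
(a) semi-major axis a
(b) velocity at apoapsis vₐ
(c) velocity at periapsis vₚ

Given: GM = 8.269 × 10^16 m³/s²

Convert to SI: rₚ = 689.5 Gm = 6.895e+11 m; rₐ = 5.732 Tm = 5.732e+12 m.
(a) a = (rₚ + rₐ)/2 = (6.895e+11 + 5.732e+12)/2 ≈ 3.211e+12 m
(b) With a = (rₚ + rₐ)/2 = 3.21075e+12 m, vₐ = √(GM (2/rₐ − 1/a)) = √(8.269e+16 · (2/5.732e+12 − 1/3.21075e+12)) m/s ≈ 55.66 m/s
(c) With a = (rₚ + rₐ)/2 = 3.21075e+12 m, vₚ = √(GM (2/rₚ − 1/a)) = √(8.269e+16 · (2/6.895e+11 − 1/3.21075e+12)) m/s ≈ 462.7 m/s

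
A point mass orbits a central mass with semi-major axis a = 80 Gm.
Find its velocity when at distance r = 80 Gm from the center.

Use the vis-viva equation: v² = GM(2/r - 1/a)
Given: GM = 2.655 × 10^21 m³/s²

Convert to SI: a = 80 Gm = 8e+10 m; r = 80 Gm = 8e+10 m.
Vis-viva: v = √(GM · (2/r − 1/a)).
2/r − 1/a = 2/8e+10 − 1/8e+10 = 1.25e-11 m⁻¹.
v = √(2.655e+21 · 1.25e-11) m/s ≈ 1.822e+05 m/s = 182.2 km/s.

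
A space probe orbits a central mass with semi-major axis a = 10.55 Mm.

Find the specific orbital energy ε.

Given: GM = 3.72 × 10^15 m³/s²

Convert to SI: a = 10.55 Mm = 1.055e+07 m.
ε = −GM / (2a).
ε = −3.72e+15 / (2 · 1.055e+07) J/kg ≈ -1.763e+08 J/kg = -176.3 MJ/kg.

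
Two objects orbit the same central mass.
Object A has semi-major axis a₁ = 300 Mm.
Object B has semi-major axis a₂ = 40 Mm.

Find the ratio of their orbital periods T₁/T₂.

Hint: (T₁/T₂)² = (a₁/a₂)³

Convert to SI: a₁ = 300 Mm = 3e+08 m; a₂ = 40 Mm = 4e+07 m.
From Kepler's third law, (T₁/T₂)² = (a₁/a₂)³, so T₁/T₂ = (a₁/a₂)^(3/2).
a₁/a₂ = 3e+08 / 4e+07 = 7.5.
T₁/T₂ = (7.5)^(3/2) ≈ 20.54.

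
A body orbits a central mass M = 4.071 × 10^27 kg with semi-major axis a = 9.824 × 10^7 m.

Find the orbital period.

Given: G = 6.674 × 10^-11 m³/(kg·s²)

GM = G · M = 6.674e-11 · 4.071e+27 = 2.71699e+17 m³/s².
Kepler's third law: T = 2π √(a³ / GM).
Substituting a = 9.824e+07 m and GM = 2.71699e+17 m³/s²:
T = 2π √((9.824e+07)³ / 2.71699e+17) s
T ≈ 1.174e+04 s = 3.26 hours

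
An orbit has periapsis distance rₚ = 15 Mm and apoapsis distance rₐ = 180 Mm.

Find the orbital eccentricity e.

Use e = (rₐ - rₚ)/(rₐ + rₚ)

Convert to SI: rₚ = 15 Mm = 1.5e+07 m; rₐ = 180 Mm = 1.8e+08 m.
e = (rₐ − rₚ) / (rₐ + rₚ).
e = (1.8e+08 − 1.5e+07) / (1.8e+08 + 1.5e+07) = 1.65e+08 / 1.95e+08 ≈ 0.8462.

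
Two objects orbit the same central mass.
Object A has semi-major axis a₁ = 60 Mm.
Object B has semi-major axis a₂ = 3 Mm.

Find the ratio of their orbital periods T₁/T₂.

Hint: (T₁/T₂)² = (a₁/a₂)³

Convert to SI: a₁ = 60 Mm = 6e+07 m; a₂ = 3 Mm = 3e+06 m.
From Kepler's third law, (T₁/T₂)² = (a₁/a₂)³, so T₁/T₂ = (a₁/a₂)^(3/2).
a₁/a₂ = 6e+07 / 3e+06 = 20.
T₁/T₂ = (20)^(3/2) ≈ 89.44.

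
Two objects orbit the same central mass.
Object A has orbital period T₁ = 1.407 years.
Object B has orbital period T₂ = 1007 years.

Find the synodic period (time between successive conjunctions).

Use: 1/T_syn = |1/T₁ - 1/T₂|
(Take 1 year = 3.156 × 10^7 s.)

Convert to SI: T₁ = 1.407 years = 4.44049e+07 s; T₂ = 1007 years = 3.17809e+10 s.
T_syn = |T₁ · T₂ / (T₁ − T₂)|.
T_syn = |4.44049e+07 · 3.17809e+10 / (4.44049e+07 − 3.17809e+10)| s ≈ 4.447e+07 s = 1.409 years.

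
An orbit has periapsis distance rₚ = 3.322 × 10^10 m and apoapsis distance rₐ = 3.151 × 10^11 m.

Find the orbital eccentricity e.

e = (rₐ − rₚ) / (rₐ + rₚ).
e = (3.151e+11 − 3.322e+10) / (3.151e+11 + 3.322e+10) = 2.8188e+11 / 3.4832e+11 ≈ 0.8093.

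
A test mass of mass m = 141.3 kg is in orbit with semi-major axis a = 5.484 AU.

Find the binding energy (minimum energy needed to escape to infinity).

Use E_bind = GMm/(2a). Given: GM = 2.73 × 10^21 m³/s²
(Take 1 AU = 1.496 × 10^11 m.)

Convert to SI: a = 5.484 AU = 8.20406e+11 m.
Total orbital energy is E = −GMm/(2a); binding energy is E_bind = −E = GMm/(2a).
E_bind = 2.73e+21 · 141.3 / (2 · 8.20406e+11) J ≈ 2.351e+11 J = 235.1 GJ.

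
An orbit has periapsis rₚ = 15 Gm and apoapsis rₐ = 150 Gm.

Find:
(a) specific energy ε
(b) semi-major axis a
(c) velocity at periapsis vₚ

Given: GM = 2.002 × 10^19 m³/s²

Convert to SI: rₚ = 15 Gm = 1.5e+10 m; rₐ = 150 Gm = 1.5e+11 m.
(a) With a = (rₚ + rₐ)/2 = 8.25e+10 m, ε = −GM/(2a) = −2.002e+19/(2 · 8.25e+10) J/kg ≈ -1.213e+08 J/kg
(b) a = (rₚ + rₐ)/2 = (1.5e+10 + 1.5e+11)/2 ≈ 8.25e+10 m
(c) With a = (rₚ + rₐ)/2 = 8.25e+10 m, vₚ = √(GM (2/rₚ − 1/a)) = √(2.002e+19 · (2/1.5e+10 − 1/8.25e+10)) m/s ≈ 4.926e+04 m/s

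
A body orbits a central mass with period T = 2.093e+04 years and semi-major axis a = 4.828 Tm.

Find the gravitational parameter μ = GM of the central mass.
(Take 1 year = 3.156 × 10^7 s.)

Convert to SI: T = 2.093e+04 years = 6.60551e+11 s; a = 4.828 Tm = 4.828e+12 m.
GM = 4π² · a³ / T².
GM = 4π² · (4.828e+12)³ / (6.60551e+11)² m³/s² ≈ 1.018e+16 m³/s² = 1.018 × 10^16 m³/s².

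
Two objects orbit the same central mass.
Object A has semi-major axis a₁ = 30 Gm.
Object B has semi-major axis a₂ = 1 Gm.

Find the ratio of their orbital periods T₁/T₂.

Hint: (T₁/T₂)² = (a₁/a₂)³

Convert to SI: a₁ = 30 Gm = 3e+10 m; a₂ = 1 Gm = 1e+09 m.
From Kepler's third law, (T₁/T₂)² = (a₁/a₂)³, so T₁/T₂ = (a₁/a₂)^(3/2).
a₁/a₂ = 3e+10 / 1e+09 = 30.
T₁/T₂ = (30)^(3/2) ≈ 164.3.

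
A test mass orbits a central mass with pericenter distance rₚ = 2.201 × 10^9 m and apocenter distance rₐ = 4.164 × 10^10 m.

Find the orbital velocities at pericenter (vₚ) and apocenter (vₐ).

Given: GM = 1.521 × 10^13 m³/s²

Use the vis-viva equation v² = GM(2/r − 1/a) with a = (rₚ + rₐ)/2 = (2.201e+09 + 4.164e+10)/2 = 2.19205e+10 m.
vₚ = √(GM · (2/rₚ − 1/a)) = √(1.521e+13 · (2/2.201e+09 − 1/2.19205e+10)) m/s ≈ 114.6 m/s = 114.6 m/s.
vₐ = √(GM · (2/rₐ − 1/a)) = √(1.521e+13 · (2/4.164e+10 − 1/2.19205e+10)) m/s ≈ 6.056 m/s = 6.056 m/s.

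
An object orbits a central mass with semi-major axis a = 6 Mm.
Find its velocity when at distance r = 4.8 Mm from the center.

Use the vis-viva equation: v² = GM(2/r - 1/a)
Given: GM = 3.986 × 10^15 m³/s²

Convert to SI: a = 6 Mm = 6e+06 m; r = 4.8 Mm = 4.8e+06 m.
Vis-viva: v = √(GM · (2/r − 1/a)).
2/r − 1/a = 2/4.8e+06 − 1/6e+06 = 2.5e-07 m⁻¹.
v = √(3.986e+15 · 2.5e-07) m/s ≈ 3.157e+04 m/s = 31.57 km/s.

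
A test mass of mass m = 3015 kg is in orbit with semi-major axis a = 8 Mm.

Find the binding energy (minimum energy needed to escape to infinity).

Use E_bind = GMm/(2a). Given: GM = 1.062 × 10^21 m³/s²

Convert to SI: a = 8 Mm = 8e+06 m.
Total orbital energy is E = −GMm/(2a); binding energy is E_bind = −E = GMm/(2a).
E_bind = 1.062e+21 · 3015 / (2 · 8e+06) J ≈ 2.001e+17 J = 200.1 PJ.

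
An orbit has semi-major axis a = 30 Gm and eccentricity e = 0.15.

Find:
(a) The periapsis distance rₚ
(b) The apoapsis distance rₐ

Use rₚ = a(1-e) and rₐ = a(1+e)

Convert to SI: a = 30 Gm = 3e+10 m.
(a) rₚ = a(1 − e) = 3e+10 · (1 − 0.15) = 3e+10 · 0.85 ≈ 2.55e+10 m = 25.5 Gm.
(b) rₐ = a(1 + e) = 3e+10 · (1 + 0.15) = 3e+10 · 1.15 ≈ 3.45e+10 m = 34.5 Gm.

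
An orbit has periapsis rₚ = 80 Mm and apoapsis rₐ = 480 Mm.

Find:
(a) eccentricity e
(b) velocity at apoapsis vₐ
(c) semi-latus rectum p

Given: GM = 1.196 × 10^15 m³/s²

Convert to SI: rₚ = 80 Mm = 8e+07 m; rₐ = 480 Mm = 4.8e+08 m.
(a) e = (rₐ − rₚ)/(rₐ + rₚ) = (4.8e+08 − 8e+07)/(4.8e+08 + 8e+07) ≈ 0.7143
(b) With a = (rₚ + rₐ)/2 = 2.8e+08 m, vₐ = √(GM (2/rₐ − 1/a)) = √(1.196e+15 · (2/4.8e+08 − 1/2.8e+08)) m/s ≈ 843.7 m/s
(c) From a = (rₚ + rₐ)/2 = 2.8e+08 m and e = (rₐ − rₚ)/(rₐ + rₚ) = 0.714286, p = a(1 − e²) = 2.8e+08 · (1 − (0.714286)²) ≈ 1.371e+08 m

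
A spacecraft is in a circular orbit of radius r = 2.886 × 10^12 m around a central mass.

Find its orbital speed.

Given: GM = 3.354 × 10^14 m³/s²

For a circular orbit, gravity supplies the centripetal force, so v = √(GM / r).
v = √(3.354e+14 / 2.886e+12) m/s ≈ 10.78 m/s = 10.78 m/s.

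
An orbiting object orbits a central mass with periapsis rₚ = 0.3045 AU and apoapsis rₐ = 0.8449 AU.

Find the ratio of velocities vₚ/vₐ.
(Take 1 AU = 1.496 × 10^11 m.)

Convert to SI: rₚ = 0.3045 AU = 4.55532e+10 m; rₐ = 0.8449 AU = 1.26397e+11 m.
Conservation of angular momentum gives rₚvₚ = rₐvₐ, so vₚ/vₐ = rₐ/rₚ.
vₚ/vₐ = 1.26397e+11 / 4.55532e+10 ≈ 2.775.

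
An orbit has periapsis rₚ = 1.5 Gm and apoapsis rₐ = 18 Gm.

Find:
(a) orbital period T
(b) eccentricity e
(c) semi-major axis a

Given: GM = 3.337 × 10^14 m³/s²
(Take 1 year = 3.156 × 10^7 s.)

Convert to SI: rₚ = 1.5 Gm = 1.5e+09 m; rₐ = 18 Gm = 1.8e+10 m.
(a) With a = (rₚ + rₐ)/2 = 9.75e+09 m, T = 2π √(a³/GM) = 2π √((9.75e+09)³/3.337e+14) s ≈ 3.311e+08 s
(b) e = (rₐ − rₚ)/(rₐ + rₚ) = (1.8e+10 − 1.5e+09)/(1.8e+10 + 1.5e+09) ≈ 0.8462
(c) a = (rₚ + rₐ)/2 = (1.5e+09 + 1.8e+10)/2 ≈ 9.75e+09 m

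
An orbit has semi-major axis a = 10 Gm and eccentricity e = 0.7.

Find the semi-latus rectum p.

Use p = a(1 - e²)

Convert to SI: a = 10 Gm = 1e+10 m.
p = a (1 − e²).
p = 1e+10 · (1 − (0.7)²) = 1e+10 · 0.51 ≈ 5.1e+09 m = 5.1 Gm.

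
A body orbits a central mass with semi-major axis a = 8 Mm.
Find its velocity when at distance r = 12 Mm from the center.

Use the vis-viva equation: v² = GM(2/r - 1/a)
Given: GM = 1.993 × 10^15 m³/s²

Convert to SI: a = 8 Mm = 8e+06 m; r = 12 Mm = 1.2e+07 m.
Vis-viva: v = √(GM · (2/r − 1/a)).
2/r − 1/a = 2/1.2e+07 − 1/8e+06 = 4.16667e-08 m⁻¹.
v = √(1.993e+15 · 4.16667e-08) m/s ≈ 9113 m/s = 9.113 km/s.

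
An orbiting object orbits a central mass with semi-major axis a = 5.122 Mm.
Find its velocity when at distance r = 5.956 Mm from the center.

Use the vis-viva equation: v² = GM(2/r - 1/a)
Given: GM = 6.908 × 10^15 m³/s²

Convert to SI: a = 5.122 Mm = 5.122e+06 m; r = 5.956 Mm = 5.956e+06 m.
Vis-viva: v = √(GM · (2/r − 1/a)).
2/r − 1/a = 2/5.956e+06 − 1/5.122e+06 = 1.4056e-07 m⁻¹.
v = √(6.908e+15 · 1.4056e-07) m/s ≈ 3.116e+04 m/s = 31.16 km/s.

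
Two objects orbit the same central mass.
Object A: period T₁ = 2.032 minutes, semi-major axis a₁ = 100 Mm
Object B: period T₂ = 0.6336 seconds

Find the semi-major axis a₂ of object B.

Convert to SI: T₁ = 2.032 minutes = 121.92 s; a₁ = 100 Mm = 1e+08 m.
Kepler's third law: (T₁/T₂)² = (a₁/a₂)³ ⇒ a₂ = a₁ · (T₂/T₁)^(2/3).
T₂/T₁ = 0.6336 / 121.92 = 0.00519685.
a₂ = 1e+08 · (0.00519685)^(2/3) m ≈ 3e+06 m = 3 Mm.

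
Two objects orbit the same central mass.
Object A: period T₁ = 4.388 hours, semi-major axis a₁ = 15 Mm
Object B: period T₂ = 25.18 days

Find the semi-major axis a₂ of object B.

Convert to SI: T₁ = 4.388 hours = 15796.8 s; a₁ = 15 Mm = 1.5e+07 m; T₂ = 25.18 days = 2.17555e+06 s.
Kepler's third law: (T₁/T₂)² = (a₁/a₂)³ ⇒ a₂ = a₁ · (T₂/T₁)^(2/3).
T₂/T₁ = 2.17555e+06 / 15796.8 = 137.721.
a₂ = 1.5e+07 · (137.721)^(2/3) m ≈ 4e+08 m = 400 Mm.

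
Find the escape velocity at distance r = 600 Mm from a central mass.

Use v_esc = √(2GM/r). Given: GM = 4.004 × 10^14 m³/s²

Convert to SI: r = 600 Mm = 6e+08 m.
Escape velocity comes from setting total energy to zero: ½v² − GM/r = 0 ⇒ v_esc = √(2GM / r).
v_esc = √(2 · 4.004e+14 / 6e+08) m/s ≈ 1155 m/s = 1.155 km/s.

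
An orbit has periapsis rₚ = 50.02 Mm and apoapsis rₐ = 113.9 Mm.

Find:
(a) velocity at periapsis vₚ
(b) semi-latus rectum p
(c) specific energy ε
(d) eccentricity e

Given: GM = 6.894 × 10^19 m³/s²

Convert to SI: rₚ = 50.02 Mm = 5.002e+07 m; rₐ = 113.9 Mm = 1.139e+08 m.
(a) With a = (rₚ + rₐ)/2 = 8.196e+07 m, vₚ = √(GM (2/rₚ − 1/a)) = √(6.894e+19 · (2/5.002e+07 − 1/8.196e+07)) m/s ≈ 1.384e+06 m/s
(b) From a = (rₚ + rₐ)/2 = 8.196e+07 m and e = (rₐ − rₚ)/(rₐ + rₚ) = 0.389702, p = a(1 − e²) = 8.196e+07 · (1 − (0.389702)²) ≈ 6.951e+07 m
(c) With a = (rₚ + rₐ)/2 = 8.196e+07 m, ε = −GM/(2a) = −6.894e+19/(2 · 8.196e+07) J/kg ≈ -4.206e+11 J/kg
(d) e = (rₐ − rₚ)/(rₐ + rₚ) = (1.139e+08 − 5.002e+07)/(1.139e+08 + 5.002e+07) ≈ 0.3897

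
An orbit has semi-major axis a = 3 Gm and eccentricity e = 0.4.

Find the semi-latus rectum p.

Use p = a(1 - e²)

Convert to SI: a = 3 Gm = 3e+09 m.
p = a (1 − e²).
p = 3e+09 · (1 − (0.4)²) = 3e+09 · 0.84 ≈ 2.52e+09 m = 2.52 Gm.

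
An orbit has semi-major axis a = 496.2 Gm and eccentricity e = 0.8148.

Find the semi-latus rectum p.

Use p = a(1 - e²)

Convert to SI: a = 496.2 Gm = 4.962e+11 m.
p = a (1 − e²).
p = 4.962e+11 · (1 − (0.8148)²) = 4.962e+11 · 0.336101 ≈ 1.668e+11 m = 166.8 Gm.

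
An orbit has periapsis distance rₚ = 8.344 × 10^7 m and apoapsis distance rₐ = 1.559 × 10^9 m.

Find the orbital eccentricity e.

e = (rₐ − rₚ) / (rₐ + rₚ).
e = (1.559e+09 − 8.344e+07) / (1.559e+09 + 8.344e+07) = 1.47556e+09 / 1.64244e+09 ≈ 0.8984.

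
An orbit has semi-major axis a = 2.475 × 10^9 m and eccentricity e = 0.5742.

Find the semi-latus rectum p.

p = a (1 − e²).
p = 2.475e+09 · (1 − (0.5742)²) = 2.475e+09 · 0.670294 ≈ 1.659e+09 m = 1.659 × 10^9 m.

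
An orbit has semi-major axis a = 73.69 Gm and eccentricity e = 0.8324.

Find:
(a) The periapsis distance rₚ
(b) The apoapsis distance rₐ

Convert to SI: a = 73.69 Gm = 7.369e+10 m.
(a) rₚ = a(1 − e) = 7.369e+10 · (1 − 0.8324) = 7.369e+10 · 0.1676 ≈ 1.235e+10 m = 12.35 Gm.
(b) rₐ = a(1 + e) = 7.369e+10 · (1 + 0.8324) = 7.369e+10 · 1.8324 ≈ 1.35e+11 m = 135 Gm.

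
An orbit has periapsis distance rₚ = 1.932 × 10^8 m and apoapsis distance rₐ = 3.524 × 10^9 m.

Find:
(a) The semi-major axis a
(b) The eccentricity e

(a) a = (rₚ + rₐ) / 2 = (1.932e+08 + 3.524e+09) / 2 ≈ 1.859e+09 m = 1.859 × 10^9 m.
(b) e = (rₐ − rₚ) / (rₐ + rₚ) = (3.524e+09 − 1.932e+08) / (3.524e+09 + 1.932e+08) ≈ 0.8961.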